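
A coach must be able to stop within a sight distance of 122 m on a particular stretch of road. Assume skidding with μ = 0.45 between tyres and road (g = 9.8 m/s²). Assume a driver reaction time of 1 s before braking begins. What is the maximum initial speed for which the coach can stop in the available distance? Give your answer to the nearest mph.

a = μg = 0.45 × 9.8 = 4.410 m/s².
Stopping distance: v·t_r + v²/(2a) = 122 with t_r = 1 s and a = 4.410 m/s².
So v² + 8.820 v − 1076.04 = 0.
Positive root: v = −a·t_r + √((a·t_r)² + 2a·d) = −4.410 + √(19.448 + 1076.04) = 28.6882 m/s.
28.6882 m/s ÷ 0.44704 = 64.174 mph.

Maximum speed ≈ 64 mph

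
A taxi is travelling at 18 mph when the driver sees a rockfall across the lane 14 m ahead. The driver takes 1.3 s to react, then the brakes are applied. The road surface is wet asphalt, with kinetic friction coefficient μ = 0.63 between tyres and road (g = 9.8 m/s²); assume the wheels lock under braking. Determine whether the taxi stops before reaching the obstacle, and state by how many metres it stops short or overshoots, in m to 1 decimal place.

No — it overshoots by 1.7 m

18 mph × 0.44704 = 8.0467 m/s.
a = μg = 0.63 × 9.8 = 6.174 m/s².
Reaction distance = 8.0467 × 1.3 = 10.461 m.
Braking distance = v²/(2a) = 64.749 / 12.348 = 5.244 m.
Total stopping distance = 10.461 + 5.244 = 15.705 m, vs 14 m available — it cannot stop in time and overshoots by 15.705 − 14 = 1.705 m.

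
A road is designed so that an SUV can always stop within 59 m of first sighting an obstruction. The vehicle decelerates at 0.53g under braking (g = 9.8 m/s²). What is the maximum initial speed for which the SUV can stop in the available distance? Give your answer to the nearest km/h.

a = 0.53 × 9.8 = 5.194 m/s².
v²/(2a) = d ⇒ v = √(2 × 5.194 × 59) = √612.89 = 24.7566 m/s.
24.7566 m/s × 3.6 = 89.124 km/h.

Maximum speed ≈ 89 km/h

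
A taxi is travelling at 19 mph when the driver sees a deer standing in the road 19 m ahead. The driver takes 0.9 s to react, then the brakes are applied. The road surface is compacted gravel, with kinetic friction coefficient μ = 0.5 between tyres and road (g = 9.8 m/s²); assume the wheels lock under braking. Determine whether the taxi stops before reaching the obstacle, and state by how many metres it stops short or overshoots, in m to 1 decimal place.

Yes — it stops 4.0 m short of the obstacle

19 mph × 0.44704 = 8.4938 m/s.
a = μg = 0.5 × 9.8 = 4.900 m/s².
Reaction distance = 8.4938 × 0.9 = 7.644 m.
Braking distance = v²/(2a) = 72.145 / 9.800 = 7.362 m.
Total stopping distance = 7.644 + 7.362 = 15.006 m, vs 19 m available — it stops with 19 − 15.006 = 3.994 m to spare.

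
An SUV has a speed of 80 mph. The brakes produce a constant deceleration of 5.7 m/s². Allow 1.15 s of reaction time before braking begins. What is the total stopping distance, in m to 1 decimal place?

Total stopping distance ≈ 153.3 m

80 mph × 0.44704 = 35.7632 m/s.
Reaction distance = v·t_r = 35.7632 × 1.15 = 41.128 m.
Braking distance = v²/(2a) = 35.7632² / (2 × 5.700) = 1279.006 / 11.400 = 112.194 m.
Total = 41.128 + 112.194 = 153.322 m.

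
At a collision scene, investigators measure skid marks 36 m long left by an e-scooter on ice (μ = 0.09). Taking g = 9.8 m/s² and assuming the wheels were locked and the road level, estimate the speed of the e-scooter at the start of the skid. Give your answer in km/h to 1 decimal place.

Initial speed ≈ 28.7 km/h

Deceleration a = μg = 0.09 × 9.8 = 0.882 m/s².
v = √(2a·d) = √(2 × 0.882 × 36) = √63.504 = 7.9689 m/s.
= 7.9689 × 3.6 = 28.688 km/h.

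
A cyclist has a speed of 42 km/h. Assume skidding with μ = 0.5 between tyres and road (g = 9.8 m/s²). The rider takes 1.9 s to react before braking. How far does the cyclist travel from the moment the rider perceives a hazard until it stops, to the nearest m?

42 km/h ÷ 3.6 = 11.6667 m/s.
a = μg = 0.5 × 9.8 = 4.900 m/s².
Reaction distance = v·t_r = 11.6667 × 1.9 = 22.167 m.
Braking distance = v²/(2a) = 11.6667² / (2 × 4.900) = 136.112 / 9.800 = 13.889 m.
Total = 22.167 + 13.889 = 36.056 m.

Total stopping distance ≈ 36 m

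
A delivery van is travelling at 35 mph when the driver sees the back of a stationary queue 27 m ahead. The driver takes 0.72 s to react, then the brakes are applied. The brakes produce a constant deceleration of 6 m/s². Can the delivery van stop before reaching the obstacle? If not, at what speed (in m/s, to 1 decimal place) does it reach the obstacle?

No — it strikes the obstacle at 7.5 m/s

35 mph × 0.44704 = 15.6464 m/s.
Reaction distance = 15.6464 × 0.72 = 11.265 m.
Braking distance needed to stop: v²/(2a) = 244.810 / 12.000 = 20.401 m, so total needed = 11.265 + 20.401 = 31.666 m > 27 m — it cannot stop.
Distance remaining when braking begins: 27 − 11.265 = 15.735 m.
v² = v₀² − 2a·d = 244.810 − 2 × 6.000 × 15.735 = 55.990 m²/s².
v = √55.990 = 7.483 m/s.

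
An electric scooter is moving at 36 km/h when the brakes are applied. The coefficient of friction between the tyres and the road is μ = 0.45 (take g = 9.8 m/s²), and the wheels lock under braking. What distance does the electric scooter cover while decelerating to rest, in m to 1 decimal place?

Braking distance ≈ 11.3 m

36 km/h ÷ 3.6 = 10.0000 m/s.
a = μg = 0.45 × 9.8 = 4.410 m/s².
Braking distance = v²/(2a) = 10.0000² / (2 × 4.410) = 100.000 / 8.820 = 11.338 m.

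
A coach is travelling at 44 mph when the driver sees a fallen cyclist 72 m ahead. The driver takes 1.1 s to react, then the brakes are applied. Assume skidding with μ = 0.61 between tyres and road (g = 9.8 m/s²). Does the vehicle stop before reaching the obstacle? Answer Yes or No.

Yes

44 mph × 0.44704 = 19.6698 m/s.
a = μg = 0.61 × 9.8 = 5.978 m/s².
Reaction distance = 19.6698 × 1.1 = 21.637 m.
Braking distance = v²/(2a) = 386.901 / 11.956 = 32.360 m.
Total stopping distance = 21.637 + 32.360 = 53.997 m, vs 72 m available — it stops with 72 − 53.997 = 18.003 m to spare.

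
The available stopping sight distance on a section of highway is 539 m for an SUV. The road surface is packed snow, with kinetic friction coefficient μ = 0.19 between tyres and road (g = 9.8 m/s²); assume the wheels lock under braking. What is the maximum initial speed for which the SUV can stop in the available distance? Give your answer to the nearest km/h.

a = μg = 0.19 × 9.8 = 1.862 m/s².
v²/(2a) = d ⇒ v = √(2 × 1.862 × 539) = √2007.24 = 44.8022 m/s.
44.8022 m/s × 3.6 = 161.288 km/h.

Maximum speed ≈ 161 km/h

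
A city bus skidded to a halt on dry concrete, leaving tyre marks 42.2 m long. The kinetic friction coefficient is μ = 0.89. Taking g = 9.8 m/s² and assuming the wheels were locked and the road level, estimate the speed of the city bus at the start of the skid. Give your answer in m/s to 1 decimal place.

Deceleration a = μg = 0.89 × 9.8 = 8.722 m/s².
v = √(2a·d) = √(2 × 8.722 × 42.2) = √736.137 = 27.1318 m/s.

Initial speed ≈ 27.1 m/s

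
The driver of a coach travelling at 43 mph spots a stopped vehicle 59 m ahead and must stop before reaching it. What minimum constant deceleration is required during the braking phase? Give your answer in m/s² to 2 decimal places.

43 mph × 0.44704 = 19.2227 m/s.
v² = 2a·d ⇒ a = v²/(2d) = 19.2227² / (2 × 59.000) = 369.512 / 118.000 = 3.1315 m/s².

Required deceleration ≈ 3.13 m/s²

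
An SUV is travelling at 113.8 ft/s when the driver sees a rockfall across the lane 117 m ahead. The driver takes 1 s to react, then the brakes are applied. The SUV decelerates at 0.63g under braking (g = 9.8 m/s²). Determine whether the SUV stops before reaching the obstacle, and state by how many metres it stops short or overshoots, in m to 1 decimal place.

No — it overshoots by 15.1 m

113.8 ft/s × 0.3048 = 34.6862 m/s.
a = 0.63 × 9.8 = 6.174 m/s².
Reaction distance = 34.6862 × 1 = 34.686 m.
Braking distance = v²/(2a) = 1203.132 / 12.348 = 97.435 m.
Total stopping distance = 34.686 + 97.435 = 132.121 m, vs 117 m available — it cannot stop in time and overshoots by 132.121 − 117 = 15.121 m.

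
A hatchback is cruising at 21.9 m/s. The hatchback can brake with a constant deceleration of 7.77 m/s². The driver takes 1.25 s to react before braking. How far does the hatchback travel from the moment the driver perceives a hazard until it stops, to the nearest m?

Reaction distance = v·t_r = 21.9000 × 1.25 = 27.375 m.
Braking distance = v²/(2a) = 21.9000² / (2 × 7.770) = 479.610 / 15.540 = 30.863 m.
Total = 27.375 + 30.863 = 58.238 m.

Total stopping distance ≈ 58 m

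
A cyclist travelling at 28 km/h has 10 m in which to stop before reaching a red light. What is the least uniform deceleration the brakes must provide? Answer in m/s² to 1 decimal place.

Required deceleration ≈ 3.0 m/s²

28 km/h ÷ 3.6 = 7.7778 m/s.
v² = 2a·d ⇒ a = v²/(2d) = 7.7778² / (2 × 10.000) = 60.494 / 20.000 = 3.0247 m/s².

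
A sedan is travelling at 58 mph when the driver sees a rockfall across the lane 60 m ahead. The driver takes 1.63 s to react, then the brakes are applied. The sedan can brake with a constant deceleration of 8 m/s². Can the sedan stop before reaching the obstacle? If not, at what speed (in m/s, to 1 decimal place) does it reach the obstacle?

58 mph × 0.44704 = 25.9283 m/s.
Reaction distance = 25.9283 × 1.63 = 42.263 m.
Braking distance needed to stop: v²/(2a) = 672.277 / 16.000 = 42.017 m, so total needed = 42.263 + 42.017 = 84.280 m > 60 m — it cannot stop.
Distance remaining when braking begins: 60 − 42.263 = 17.737 m.
v² = v₀² − 2a·d = 672.277 − 2 × 8.000 × 17.737 = 388.485 m²/s².
v = √388.485 = 19.710 m/s.

No — it strikes the obstacle at 19.7 m/s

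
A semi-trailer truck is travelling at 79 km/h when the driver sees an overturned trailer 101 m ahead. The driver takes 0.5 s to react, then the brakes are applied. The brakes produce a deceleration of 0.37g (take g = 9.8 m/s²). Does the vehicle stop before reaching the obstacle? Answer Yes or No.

Yes

79 km/h ÷ 3.6 = 21.9444 m/s.
a = 0.37 × 9.8 = 3.626 m/s².
Reaction distance = 21.9444 × 0.5 = 10.972 m.
Braking distance = v²/(2a) = 481.557 / 7.252 = 66.403 m.
Total stopping distance = 10.972 + 66.403 = 77.375 m, vs 101 m available — it stops with 101 − 77.375 = 23.625 m to spare.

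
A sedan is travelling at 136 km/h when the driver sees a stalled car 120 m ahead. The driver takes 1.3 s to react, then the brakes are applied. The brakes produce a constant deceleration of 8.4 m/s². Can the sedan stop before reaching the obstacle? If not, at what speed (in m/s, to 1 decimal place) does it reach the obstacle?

No — it strikes the obstacle at 15.4 m/s

136 km/h ÷ 3.6 = 37.7778 m/s.
Reaction distance = 37.7778 × 1.3 = 49.111 m.
Braking distance needed to stop: v²/(2a) = 1427.162 / 16.800 = 84.950 m, so total needed = 49.111 + 84.950 = 134.061 m > 120 m — it cannot stop.
Distance remaining when braking begins: 120 − 49.111 = 70.889 m.
v² = v₀² − 2a·d = 1427.162 − 2 × 8.400 × 70.889 = 236.227 m²/s².
v = √236.227 = 15.370 m/s.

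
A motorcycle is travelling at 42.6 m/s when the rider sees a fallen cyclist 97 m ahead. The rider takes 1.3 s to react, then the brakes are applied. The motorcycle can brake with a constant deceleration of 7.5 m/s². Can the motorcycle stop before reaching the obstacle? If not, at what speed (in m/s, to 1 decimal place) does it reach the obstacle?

No — it strikes the obstacle at 34.5 m/s

Reaction distance = 42.6000 × 1.3 = 55.380 m.
Braking distance needed to stop: v²/(2a) = 1814.760 / 15.000 = 120.984 m, so total needed = 55.380 + 120.984 = 176.364 m > 97 m — it cannot stop.
Distance remaining when braking begins: 97 − 55.380 = 41.620 m.
v² = v₀² − 2a·d = 1814.760 − 2 × 7.500 × 41.620 = 1190.460 m²/s².
v = √1190.460 = 34.503 m/s.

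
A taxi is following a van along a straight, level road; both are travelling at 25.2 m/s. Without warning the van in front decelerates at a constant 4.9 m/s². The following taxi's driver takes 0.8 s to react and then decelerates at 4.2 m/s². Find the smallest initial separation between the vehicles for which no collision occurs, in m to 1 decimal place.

Minimum gap ≈ 31.0 m

Leader travels v²/(2a_L) = 635.040 / 9.800 = 64.800 m before stopping.
Follower covers v·t_r = 25.2000 × 0.8 = 20.160 m while reacting, then v²/(2a_F) = 635.040 / 8.400 = 75.600 m while braking, for a total of 20.160 + 75.600 = 95.760 m.
Since a_F ≤ a_L and the follower starts braking later, the follower is never slower than the leader, so the closest approach is when both have stopped.
Minimum gap = 95.760 − 64.800 = 30.960 m.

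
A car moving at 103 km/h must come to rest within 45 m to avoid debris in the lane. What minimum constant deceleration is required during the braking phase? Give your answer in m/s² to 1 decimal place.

103 km/h ÷ 3.6 = 28.6111 m/s.
v² = 2a·d ⇒ a = v²/(2d) = 28.6111² / (2 × 45.000) = 818.595 / 90.000 = 9.0955 m/s².

Required deceleration ≈ 9.1 m/s²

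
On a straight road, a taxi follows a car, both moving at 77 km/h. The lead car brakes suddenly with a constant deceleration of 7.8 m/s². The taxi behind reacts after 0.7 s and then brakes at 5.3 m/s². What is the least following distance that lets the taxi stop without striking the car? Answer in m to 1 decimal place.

77 km/h ÷ 3.6 = 21.3889 m/s.
Leader travels v²/(2a_L) = 457.485 / 15.600 = 29.326 m before stopping.
Follower covers v·t_r = 21.3889 × 0.7 = 14.972 m while reacting, then v²/(2a_F) = 457.485 / 10.600 = 43.159 m while braking, for a total of 14.972 + 43.159 = 58.131 m.
Since a_F ≤ a_L and the follower starts braking later, the follower is never slower than the leader, so the closest approach is when both have stopped.
Minimum gap = 58.131 − 29.326 = 28.805 m.

Minimum gap ≈ 28.8 m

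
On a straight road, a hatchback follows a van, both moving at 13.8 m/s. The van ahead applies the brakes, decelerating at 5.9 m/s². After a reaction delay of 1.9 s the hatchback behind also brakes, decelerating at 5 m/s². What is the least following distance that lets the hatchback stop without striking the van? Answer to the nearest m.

Minimum gap ≈ 29 m

Leader travels v²/(2a_L) = 190.440 / 11.800 = 16.139 m before stopping.
Follower covers v·t_r = 13.8000 × 1.9 = 26.220 m while reacting, then v²/(2a_F) = 190.440 / 10.000 = 19.044 m while braking, for a total of 26.220 + 19.044 = 45.264 m.
Since a_F ≤ a_L and the follower starts braking later, the follower is never slower than the leader, so the closest approach is when both have stopped.
Minimum gap = 45.264 − 16.139 = 29.125 m.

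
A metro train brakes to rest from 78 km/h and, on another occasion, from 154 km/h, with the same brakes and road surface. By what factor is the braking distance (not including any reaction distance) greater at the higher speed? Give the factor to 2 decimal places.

Factor ≈ 3.90

Braking distance d = v²/(2a), so with a fixed, d ∝ v².
Factor = (154/78)² = 1.9744² = 3.8983.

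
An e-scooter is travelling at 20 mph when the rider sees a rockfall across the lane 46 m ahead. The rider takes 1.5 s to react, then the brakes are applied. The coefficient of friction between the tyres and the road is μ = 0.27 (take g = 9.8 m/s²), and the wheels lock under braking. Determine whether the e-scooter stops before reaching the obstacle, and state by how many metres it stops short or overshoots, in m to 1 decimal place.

Yes — it stops 17.5 m short of the obstacle

20 mph × 0.44704 = 8.9408 m/s.
a = μg = 0.27 × 9.8 = 2.646 m/s².
Reaction distance = 8.9408 × 1.5 = 13.411 m.
Braking distance = v²/(2a) = 79.938 / 5.292 = 15.105 m.
Total stopping distance = 13.411 + 15.105 = 28.516 m, vs 46 m available — it stops with 46 − 28.516 = 17.484 m to spare.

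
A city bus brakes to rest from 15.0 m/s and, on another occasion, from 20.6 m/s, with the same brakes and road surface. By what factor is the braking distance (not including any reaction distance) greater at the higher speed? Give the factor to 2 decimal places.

Braking distance d = v²/(2a), so with a fixed, d ∝ v².
Factor = (20.6/15.0)² = 1.3733² = 1.8860.

Factor ≈ 1.89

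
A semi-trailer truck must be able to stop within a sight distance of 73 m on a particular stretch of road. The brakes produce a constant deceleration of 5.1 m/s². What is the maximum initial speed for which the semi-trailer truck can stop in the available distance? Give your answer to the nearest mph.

Maximum speed ≈ 61 mph

v²/(2a) = d ⇒ v = √(2 × 5.100 × 73) = √744.60 = 27.2874 m/s.
27.2874 m/s ÷ 0.44704 = 61.040 mph.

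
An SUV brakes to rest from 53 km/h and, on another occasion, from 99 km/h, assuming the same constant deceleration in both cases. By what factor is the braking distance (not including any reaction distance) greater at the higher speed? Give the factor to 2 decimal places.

Factor ≈ 3.49

Braking distance d = v²/(2a), so with a fixed, d ∝ v².
Factor = (99/53)² = 1.8679² = 3.4891.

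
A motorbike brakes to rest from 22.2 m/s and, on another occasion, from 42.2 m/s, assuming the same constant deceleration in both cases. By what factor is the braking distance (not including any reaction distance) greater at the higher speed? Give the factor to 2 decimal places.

Braking distance d = v²/(2a), so with a fixed, d ∝ v².
Factor = (42.2/22.2)² = 1.9009² = 3.6134.

Factor ≈ 3.61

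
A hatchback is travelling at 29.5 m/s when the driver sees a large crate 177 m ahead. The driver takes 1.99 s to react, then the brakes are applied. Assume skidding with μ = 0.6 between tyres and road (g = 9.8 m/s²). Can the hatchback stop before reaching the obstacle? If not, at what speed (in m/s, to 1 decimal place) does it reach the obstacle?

Yes — it stops about 44.3 m short of the obstacle, so it never reaches it

a = μg = 0.6 × 9.8 = 5.880 m/s².
Reaction distance = 29.5000 × 1.99 = 58.705 m.
Braking distance = v²/(2a) = 870.250 / 11.760 = 74.001 m.
Total stopping distance = 58.705 + 74.001 = 132.706 m, vs 177 m available — it stops with 177 − 132.706 = 44.294 m to spare.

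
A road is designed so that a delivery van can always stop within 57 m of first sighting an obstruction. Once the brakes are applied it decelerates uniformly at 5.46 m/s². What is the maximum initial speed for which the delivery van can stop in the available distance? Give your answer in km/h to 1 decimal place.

v²/(2a) = d ⇒ v = √(2 × 5.460 × 57) = √622.44 = 24.9487 m/s.
24.9487 m/s × 3.6 = 89.815 km/h.

Maximum speed ≈ 89.8 km/h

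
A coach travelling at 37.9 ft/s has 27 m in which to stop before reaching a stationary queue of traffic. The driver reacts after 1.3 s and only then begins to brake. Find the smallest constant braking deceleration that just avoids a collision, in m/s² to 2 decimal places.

Required deceleration ≈ 5.57 m/s²

37.9 ft/s × 0.3048 = 11.5519 m/s.
Distance covered during reaction = 11.5519 × 1.3 = 15.017 m.
Distance available for braking: 27 − 15.017 = 11.983 m.
v² = 2a·d ⇒ a = v²/(2d) = 11.5519² / (2 × 11.983) = 133.446 / 23.966 = 5.5681 m/s².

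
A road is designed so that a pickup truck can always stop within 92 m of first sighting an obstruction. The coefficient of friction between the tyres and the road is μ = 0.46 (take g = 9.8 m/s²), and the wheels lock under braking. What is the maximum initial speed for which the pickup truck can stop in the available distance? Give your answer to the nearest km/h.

a = μg = 0.46 × 9.8 = 4.508 m/s².
v²/(2a) = d ⇒ v = √(2 × 4.508 × 92) = √829.47 = 28.8005 m/s.
28.8005 m/s × 3.6 = 103.682 km/h.

Maximum speed ≈ 104 km/h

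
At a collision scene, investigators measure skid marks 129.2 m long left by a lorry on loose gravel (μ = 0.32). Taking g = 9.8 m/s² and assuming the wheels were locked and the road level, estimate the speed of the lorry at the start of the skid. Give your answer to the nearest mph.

Initial speed ≈ 64 mph

Deceleration a = μg = 0.32 × 9.8 = 3.136 m/s².
v = √(2a·d) = √(2 × 3.136 × 129.2) = √810.342 = 28.4665 m/s.
= 28.4665 ÷ 0.44704 = 63.678 mph.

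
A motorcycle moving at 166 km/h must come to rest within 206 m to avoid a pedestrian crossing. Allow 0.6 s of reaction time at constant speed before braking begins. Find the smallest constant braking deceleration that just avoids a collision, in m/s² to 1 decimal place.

166 km/h ÷ 3.6 = 46.1111 m/s.
Distance covered during reaction = 46.1111 × 0.6 = 27.667 m.
Distance available for braking: 206 − 27.667 = 178.333 m.
v² = 2a·d ⇒ a = v²/(2d) = 46.1111² / (2 × 178.333) = 2126.234 / 356.666 = 5.9614 m/s².

Required deceleration ≈ 6.0 m/s²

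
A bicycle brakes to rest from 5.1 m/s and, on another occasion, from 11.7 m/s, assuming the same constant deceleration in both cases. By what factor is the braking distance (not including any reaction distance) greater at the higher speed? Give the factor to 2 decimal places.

Factor ≈ 5.26

Braking distance d = v²/(2a), so with a fixed, d ∝ v².
Factor = (11.7/5.1)² = 2.2941² = 5.2629.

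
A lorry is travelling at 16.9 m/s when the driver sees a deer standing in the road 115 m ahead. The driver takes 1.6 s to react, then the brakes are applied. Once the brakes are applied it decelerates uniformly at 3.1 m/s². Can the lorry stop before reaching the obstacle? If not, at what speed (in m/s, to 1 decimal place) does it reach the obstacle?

Yes — it stops about 41.9 m short of the obstacle, so it never reaches it

Reaction distance = 16.9000 × 1.6 = 27.040 m.
Braking distance = v²/(2a) = 285.610 / 6.200 = 46.066 m.
Total stopping distance = 27.040 + 46.066 = 73.106 m, vs 115 m available — it stops with 115 − 73.106 = 41.894 m to spare.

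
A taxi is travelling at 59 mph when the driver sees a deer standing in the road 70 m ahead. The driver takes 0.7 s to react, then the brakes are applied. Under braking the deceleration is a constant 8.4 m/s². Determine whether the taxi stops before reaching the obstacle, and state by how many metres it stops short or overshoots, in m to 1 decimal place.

Yes — it stops 10.1 m short of the obstacle

59 mph × 0.44704 = 26.3754 m/s.
Reaction distance = 26.3754 × 0.7 = 18.463 m.
Braking distance = v²/(2a) = 695.662 / 16.800 = 41.408 m.
Total stopping distance = 18.463 + 41.408 = 59.871 m, vs 70 m available — it stops with 70 − 59.871 = 10.129 m to spare.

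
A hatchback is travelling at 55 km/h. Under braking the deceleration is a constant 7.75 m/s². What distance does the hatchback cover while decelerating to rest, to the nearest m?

Braking distance ≈ 15 m

55 km/h ÷ 3.6 = 15.2778 m/s.
Braking distance = v²/(2a) = 15.2778² / (2 × 7.750) = 233.411 / 15.500 = 15.059 m.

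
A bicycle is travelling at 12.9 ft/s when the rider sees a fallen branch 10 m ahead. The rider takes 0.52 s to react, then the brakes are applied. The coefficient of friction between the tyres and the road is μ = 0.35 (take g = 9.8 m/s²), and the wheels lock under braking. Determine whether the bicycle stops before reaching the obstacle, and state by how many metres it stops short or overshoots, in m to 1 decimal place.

Yes — it stops 5.7 m short of the obstacle

12.9 ft/s × 0.3048 = 3.9319 m/s.
a = μg = 0.35 × 9.8 = 3.430 m/s².
Reaction distance = 3.9319 × 0.52 = 2.045 m.
Braking distance = v²/(2a) = 15.460 / 6.860 = 2.254 m.
Total stopping distance = 2.045 + 2.254 = 4.299 m, vs 10 m available — it stops with 10 − 4.299 = 5.701 m to spare.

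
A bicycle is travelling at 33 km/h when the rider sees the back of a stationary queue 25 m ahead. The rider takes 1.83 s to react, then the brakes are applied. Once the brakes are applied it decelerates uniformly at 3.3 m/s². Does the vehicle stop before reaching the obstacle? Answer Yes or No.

No

33 km/h ÷ 3.6 = 9.1667 m/s.
Reaction distance = 9.1667 × 1.83 = 16.775 m.
Braking distance = v²/(2a) = 84.028 / 6.600 = 12.732 m.
Total stopping distance = 16.775 + 12.732 = 29.507 m, vs 25 m available — it cannot stop in time and overshoots by 29.507 − 25 = 4.507 m.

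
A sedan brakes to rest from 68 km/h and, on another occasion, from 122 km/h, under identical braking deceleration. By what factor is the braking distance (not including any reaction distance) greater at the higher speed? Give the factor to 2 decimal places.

Braking distance d = v²/(2a), so with a fixed, d ∝ v².
Factor = (122/68)² = 1.7941² = 3.2188.

Factor ≈ 3.22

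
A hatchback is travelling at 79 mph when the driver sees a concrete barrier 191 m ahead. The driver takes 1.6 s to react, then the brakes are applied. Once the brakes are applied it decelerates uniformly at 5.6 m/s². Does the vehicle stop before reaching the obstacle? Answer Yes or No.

Yes

79 mph × 0.44704 = 35.3162 m/s.
Reaction distance = 35.3162 × 1.6 = 56.506 m.
Braking distance = v²/(2a) = 1247.234 / 11.200 = 111.360 m.
Total stopping distance = 56.506 + 111.360 = 167.866 m, vs 191 m available — it stops with 191 − 167.866 = 23.134 m to spare.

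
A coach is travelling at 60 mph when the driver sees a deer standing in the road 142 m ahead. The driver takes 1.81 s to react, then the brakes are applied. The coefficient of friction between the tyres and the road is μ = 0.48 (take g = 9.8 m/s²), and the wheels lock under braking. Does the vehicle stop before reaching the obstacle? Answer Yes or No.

Yes

60 mph × 0.44704 = 26.8224 m/s.
a = μg = 0.48 × 9.8 = 4.704 m/s².
Reaction distance = 26.8224 × 1.81 = 48.549 m.
Braking distance = v²/(2a) = 719.441 / 9.408 = 76.471 m.
Total stopping distance = 48.549 + 76.471 = 125.020 m, vs 142 m available — it stops with 142 − 125.020 = 16.980 m to spare.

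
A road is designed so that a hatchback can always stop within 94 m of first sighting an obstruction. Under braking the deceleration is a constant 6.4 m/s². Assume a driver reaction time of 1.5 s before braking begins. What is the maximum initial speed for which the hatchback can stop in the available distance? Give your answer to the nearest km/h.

Stopping distance: v·t_r + v²/(2a) = 94 with t_r = 1.5 s and a = 6.400 m/s².
So v² + 19.200 v − 1203.20 = 0.
Positive root: v = −a·t_r + √((a·t_r)² + 2a·d) = −9.600 + √(92.160 + 1203.20) = 26.3911 m/s.
26.3911 m/s × 3.6 = 95.008 km/h.

Maximum speed ≈ 95 km/h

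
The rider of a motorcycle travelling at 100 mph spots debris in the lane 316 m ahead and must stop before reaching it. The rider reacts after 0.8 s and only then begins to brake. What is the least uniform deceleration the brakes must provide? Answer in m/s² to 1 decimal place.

100 mph × 0.44704 = 44.7040 m/s.
Distance covered during reaction = 44.7040 × 0.8 = 35.763 m.
Distance available for braking: 316 − 35.763 = 280.237 m.
v² = 2a·d ⇒ a = v²/(2d) = 44.7040² / (2 × 280.237) = 1998.448 / 560.474 = 3.5656 m/s².

Required deceleration ≈ 3.6 m/s²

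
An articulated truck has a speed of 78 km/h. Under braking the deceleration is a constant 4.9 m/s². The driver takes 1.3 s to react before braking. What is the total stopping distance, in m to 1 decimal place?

Total stopping distance ≈ 76.1 m

78 km/h ÷ 3.6 = 21.6667 m/s.
Reaction distance = v·t_r = 21.6667 × 1.3 = 28.167 m.
Braking distance = v²/(2a) = 21.6667² / (2 × 4.900) = 469.446 / 9.800 = 47.903 m.
Total = 28.167 + 47.903 = 76.070 m.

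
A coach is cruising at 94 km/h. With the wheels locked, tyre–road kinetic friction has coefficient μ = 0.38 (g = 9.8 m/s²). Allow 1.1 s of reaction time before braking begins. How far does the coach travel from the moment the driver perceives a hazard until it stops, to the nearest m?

Total stopping distance ≈ 120 m

94 km/h ÷ 3.6 = 26.1111 m/s.
a = μg = 0.38 × 9.8 = 3.724 m/s².
Reaction distance = v·t_r = 26.1111 × 1.1 = 28.722 m.
Braking distance = v²/(2a) = 26.1111² / (2 × 3.724) = 681.790 / 7.448 = 91.540 m.
Total = 28.722 + 91.540 = 120.262 m.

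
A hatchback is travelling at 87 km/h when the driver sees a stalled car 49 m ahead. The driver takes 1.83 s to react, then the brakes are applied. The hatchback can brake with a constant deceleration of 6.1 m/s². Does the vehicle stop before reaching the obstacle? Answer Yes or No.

87 km/h ÷ 3.6 = 24.1667 m/s.
Reaction distance = 24.1667 × 1.83 = 44.225 m.
Braking distance = v²/(2a) = 584.029 / 12.200 = 47.871 m.
Total stopping distance = 44.225 + 47.871 = 92.096 m, vs 49 m available — it cannot stop in time and overshoots by 92.096 − 49 = 43.096 m.

No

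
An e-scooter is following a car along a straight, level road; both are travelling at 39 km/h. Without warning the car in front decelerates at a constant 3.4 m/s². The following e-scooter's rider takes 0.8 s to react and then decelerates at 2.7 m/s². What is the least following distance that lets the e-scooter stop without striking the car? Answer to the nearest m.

Minimum gap ≈ 13 m

39 km/h ÷ 3.6 = 10.8333 m/s.
Leader travels v²/(2a_L) = 117.360 / 6.800 = 17.259 m before stopping.
Follower covers v·t_r = 10.8333 × 0.8 = 8.667 m while reacting, then v²/(2a_F) = 117.360 / 5.400 = 21.733 m while braking, for a total of 8.667 + 21.733 = 30.400 m.
Since a_F ≤ a_L and the follower starts braking later, the follower is never slower than the leader, so the closest approach is when both have stopped.
Minimum gap = 30.400 − 17.259 = 13.141 m.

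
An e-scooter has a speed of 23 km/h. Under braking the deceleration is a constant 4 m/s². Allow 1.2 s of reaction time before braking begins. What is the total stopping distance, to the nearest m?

23 km/h ÷ 3.6 = 6.3889 m/s.
Reaction distance = v·t_r = 6.3889 × 1.2 = 7.667 m.
Braking distance = v²/(2a) = 6.3889² / (2 × 4.000) = 40.818 / 8.000 = 5.102 m.
Total = 7.667 + 5.102 = 12.769 m.

Total stopping distance ≈ 13 m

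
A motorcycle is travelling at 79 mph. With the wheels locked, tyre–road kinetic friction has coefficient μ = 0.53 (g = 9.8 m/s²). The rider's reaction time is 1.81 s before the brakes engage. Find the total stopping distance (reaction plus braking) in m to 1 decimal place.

79 mph × 0.44704 = 35.3162 m/s.
a = μg = 0.53 × 9.8 = 5.194 m/s².
Reaction distance = v·t_r = 35.3162 × 1.81 = 63.922 m.
Braking distance = v²/(2a) = 35.3162² / (2 × 5.194) = 1247.234 / 10.388 = 120.065 m.
Total = 63.922 + 120.065 = 183.987 m.

Total stopping distance ≈ 184.0 m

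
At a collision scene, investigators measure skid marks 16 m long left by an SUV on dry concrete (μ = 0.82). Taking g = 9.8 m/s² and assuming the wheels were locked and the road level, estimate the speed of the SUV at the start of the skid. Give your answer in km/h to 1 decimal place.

Deceleration a = μg = 0.82 × 9.8 = 8.036 m/s².
v = √(2a·d) = √(2 × 8.036 × 16) = √257.152 = 16.0360 m/s.
= 16.0360 × 3.6 = 57.730 km/h.

Initial speed ≈ 57.7 km/h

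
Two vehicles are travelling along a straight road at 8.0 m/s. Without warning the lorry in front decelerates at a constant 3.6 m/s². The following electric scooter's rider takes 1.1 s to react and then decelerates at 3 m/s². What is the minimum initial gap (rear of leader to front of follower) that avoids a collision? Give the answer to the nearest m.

Minimum gap ≈ 11 m

Leader travels v²/(2a_L) = 64.000 / 7.200 = 8.889 m before stopping.
Follower covers v·t_r = 8.0000 × 1.1 = 8.800 m while reacting, then v²/(2a_F) = 64.000 / 6.000 = 10.667 m while braking, for a total of 8.800 + 10.667 = 19.467 m.
Since a_F ≤ a_L and the follower starts braking later, the follower is never slower than the leader, so the closest approach is when both have stopped.
Minimum gap = 19.467 − 8.889 = 10.578 m.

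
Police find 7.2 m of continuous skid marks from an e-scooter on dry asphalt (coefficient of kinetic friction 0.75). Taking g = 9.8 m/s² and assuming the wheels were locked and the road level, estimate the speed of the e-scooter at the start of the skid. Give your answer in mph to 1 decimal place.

Deceleration a = μg = 0.75 × 9.8 = 7.350 m/s².
v = √(2a·d) = √(2 × 7.350 × 7.2) = √105.840 = 10.2879 m/s.
= 10.2879 ÷ 0.44704 = 23.013 mph.

Initial speed ≈ 23.0 mph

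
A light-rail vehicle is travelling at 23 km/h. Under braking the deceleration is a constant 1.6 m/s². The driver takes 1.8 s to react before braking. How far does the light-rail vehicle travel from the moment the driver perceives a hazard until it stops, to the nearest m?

23 km/h ÷ 3.6 = 6.3889 m/s.
Reaction distance = v·t_r = 6.3889 × 1.8 = 11.500 m.
Braking distance = v²/(2a) = 6.3889² / (2 × 1.600) = 40.818 / 3.200 = 12.756 m.
Total = 11.500 + 12.756 = 24.256 m.

Total stopping distance ≈ 24 m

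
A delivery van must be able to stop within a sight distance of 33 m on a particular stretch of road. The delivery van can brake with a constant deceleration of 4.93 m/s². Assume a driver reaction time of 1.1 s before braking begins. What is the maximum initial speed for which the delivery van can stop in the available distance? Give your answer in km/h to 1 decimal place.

Maximum speed ≈ 48.3 km/h

Stopping distance: v·t_r + v²/(2a) = 33 with t_r = 1.1 s and a = 4.930 m/s².
So v² + 10.846 v − 325.38 = 0.
Positive root: v = −a·t_r + √((a·t_r)² + 2a·d) = −5.423 + √(29.409 + 325.38) = 13.4128 m/s.
13.4128 m/s × 3.6 = 48.286 km/h.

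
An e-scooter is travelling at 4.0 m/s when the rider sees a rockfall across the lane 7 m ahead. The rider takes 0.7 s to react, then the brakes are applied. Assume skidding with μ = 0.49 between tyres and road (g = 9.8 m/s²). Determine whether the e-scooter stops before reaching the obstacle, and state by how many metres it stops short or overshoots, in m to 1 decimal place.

a = μg = 0.49 × 9.8 = 4.802 m/s².
Reaction distance = 4.0000 × 0.7 = 2.800 m.
Braking distance = v²/(2a) = 16.000 / 9.604 = 1.666 m.
Total stopping distance = 2.800 + 1.666 = 4.466 m, vs 7 m available — it stops with 7 − 4.466 = 2.534 m to spare.

Yes — it stops 2.5 m short of the obstacle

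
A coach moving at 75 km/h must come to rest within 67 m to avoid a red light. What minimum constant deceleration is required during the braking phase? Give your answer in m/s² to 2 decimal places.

75 km/h ÷ 3.6 = 20.8333 m/s.
v² = 2a·d ⇒ a = v²/(2d) = 20.8333² / (2 × 67.000) = 434.026 / 134.000 = 3.2390 m/s².

Required deceleration ≈ 3.24 m/s²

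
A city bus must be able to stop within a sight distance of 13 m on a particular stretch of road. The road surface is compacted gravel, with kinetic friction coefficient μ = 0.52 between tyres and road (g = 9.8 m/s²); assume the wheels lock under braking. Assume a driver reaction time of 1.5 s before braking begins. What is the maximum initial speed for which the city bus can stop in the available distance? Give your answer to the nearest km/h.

Maximum speed ≈ 22 km/h

a = μg = 0.52 × 9.8 = 5.096 m/s².
Stopping distance: v·t_r + v²/(2a) = 13 with t_r = 1.5 s and a = 5.096 m/s².
So v² + 15.288 v − 132.50 = 0.
Positive root: v = −a·t_r + √((a·t_r)² + 2a·d) = −7.644 + √(58.431 + 132.50) = 6.1738 m/s.
6.1738 m/s × 3.6 = 22.226 km/h.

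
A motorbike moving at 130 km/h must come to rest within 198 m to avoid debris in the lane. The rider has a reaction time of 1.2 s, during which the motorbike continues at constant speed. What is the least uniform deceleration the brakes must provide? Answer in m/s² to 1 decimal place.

Required deceleration ≈ 4.2 m/s²

130 km/h ÷ 3.6 = 36.1111 m/s.
Distance covered during reaction = 36.1111 × 1.2 = 43.333 m.
Distance available for braking: 198 − 43.333 = 154.667 m.
v² = 2a·d ⇒ a = v²/(2d) = 36.1111² / (2 × 154.667) = 1304.012 / 309.334 = 4.2155 m/s².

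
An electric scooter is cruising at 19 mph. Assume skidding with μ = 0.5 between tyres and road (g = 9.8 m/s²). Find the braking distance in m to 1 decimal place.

19 mph × 0.44704 = 8.4938 m/s.
a = μg = 0.5 × 9.8 = 4.900 m/s².
Braking distance = v²/(2a) = 8.4938² / (2 × 4.900) = 72.145 / 9.800 = 7.362 m.

Braking distance ≈ 7.4 m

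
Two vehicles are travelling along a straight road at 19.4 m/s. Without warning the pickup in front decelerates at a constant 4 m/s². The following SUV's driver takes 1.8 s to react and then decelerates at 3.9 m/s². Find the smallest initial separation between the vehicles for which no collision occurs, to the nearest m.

Leader travels v²/(2a_L) = 376.360 / 8.000 = 47.045 m before stopping.
Follower covers v·t_r = 19.4000 × 1.8 = 34.920 m while reacting, then v²/(2a_F) = 376.360 / 7.800 = 48.251 m while braking, for a total of 34.920 + 48.251 = 83.171 m.
Since a_F ≤ a_L and the follower starts braking later, the follower is never slower than the leader, so the closest approach is when both have stopped.
Minimum gap = 83.171 − 47.045 = 36.126 m.

Minimum gap ≈ 36 m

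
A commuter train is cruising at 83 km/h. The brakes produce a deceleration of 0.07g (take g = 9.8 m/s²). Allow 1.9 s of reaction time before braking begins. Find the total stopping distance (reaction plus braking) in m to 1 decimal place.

83 km/h ÷ 3.6 = 23.0556 m/s.
a = 0.07 × 9.8 = 0.686 m/s².
Reaction distance = v·t_r = 23.0556 × 1.9 = 43.806 m.
Braking distance = v²/(2a) = 23.0556² / (2 × 0.686) = 531.561 / 1.372 = 387.435 m.
Total = 43.806 + 387.435 = 431.241 m.

Total stopping distance ≈ 431.2 m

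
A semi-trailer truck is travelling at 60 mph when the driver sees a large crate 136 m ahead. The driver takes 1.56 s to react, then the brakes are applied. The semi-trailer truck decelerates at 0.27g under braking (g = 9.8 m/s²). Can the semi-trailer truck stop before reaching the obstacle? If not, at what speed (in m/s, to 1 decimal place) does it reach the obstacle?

No — it strikes the obstacle at 14.9 m/s

60 mph × 0.44704 = 26.8224 m/s.
a = 0.27 × 9.8 = 2.646 m/s².
Reaction distance = 26.8224 × 1.56 = 41.843 m.
Braking distance needed to stop: v²/(2a) = 719.441 / 5.292 = 135.949 m, so total needed = 41.843 + 135.949 = 177.792 m > 136 m — it cannot stop.
Distance remaining when braking begins: 136 − 41.843 = 94.157 m.
v² = v₀² − 2a·d = 719.441 − 2 × 2.646 × 94.157 = 221.162 m²/s².
v = √221.162 = 14.872 m/s.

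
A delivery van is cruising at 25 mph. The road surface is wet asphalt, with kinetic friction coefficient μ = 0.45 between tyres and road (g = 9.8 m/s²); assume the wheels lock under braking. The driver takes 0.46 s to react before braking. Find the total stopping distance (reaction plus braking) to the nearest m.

Total stopping distance ≈ 19 m

25 mph × 0.44704 = 11.1760 m/s.
a = μg = 0.45 × 9.8 = 4.410 m/s².
Reaction distance = v·t_r = 11.1760 × 0.46 = 5.141 m.
Braking distance = v²/(2a) = 11.1760² / (2 × 4.410) = 124.903 / 8.820 = 14.161 m.
Total = 5.141 + 14.161 = 19.302 m.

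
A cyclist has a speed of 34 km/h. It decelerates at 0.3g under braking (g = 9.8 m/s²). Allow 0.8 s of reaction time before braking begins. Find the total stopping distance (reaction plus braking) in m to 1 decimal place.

34 km/h ÷ 3.6 = 9.4444 m/s.
a = 0.3 × 9.8 = 2.940 m/s².
Reaction distance = v·t_r = 9.4444 × 0.8 = 7.556 m.
Braking distance = v²/(2a) = 9.4444² / (2 × 2.940) = 89.197 / 5.880 = 15.170 m.
Total = 7.556 + 15.170 = 22.726 m.

Total stopping distance ≈ 22.7 m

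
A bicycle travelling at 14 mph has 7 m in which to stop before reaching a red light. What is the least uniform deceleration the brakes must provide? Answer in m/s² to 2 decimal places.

14 mph × 0.44704 = 6.2586 m/s.
v² = 2a·d ⇒ a = v²/(2d) = 6.2586² / (2 × 7.000) = 39.170 / 14.000 = 2.7979 m/s².

Required deceleration ≈ 2.80 m/s²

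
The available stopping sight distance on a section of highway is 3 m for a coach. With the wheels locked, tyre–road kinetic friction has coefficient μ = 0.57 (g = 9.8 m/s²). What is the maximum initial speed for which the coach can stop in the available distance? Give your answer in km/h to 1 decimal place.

Maximum speed ≈ 20.8 km/h

a = μg = 0.57 × 9.8 = 5.586 m/s².
v²/(2a) = d ⇒ v = √(2 × 5.586 × 3) = √33.52 = 5.7896 m/s.
5.7896 m/s × 3.6 = 20.843 km/h.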